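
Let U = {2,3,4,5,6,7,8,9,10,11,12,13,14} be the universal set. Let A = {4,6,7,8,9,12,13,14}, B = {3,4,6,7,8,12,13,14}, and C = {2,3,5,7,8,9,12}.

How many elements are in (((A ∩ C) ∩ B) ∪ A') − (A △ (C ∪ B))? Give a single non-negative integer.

A ∩ C = {7,8,9,12}
(A ∩ C) ∩ B = {7,8,12}
A' = {2,3,5,10,11}
((A ∩ C) ∩ B) ∪ A' = {2,3,5,7,8,10,11,12}
C ∪ B = {2,3,4,5,6,7,8,9,12,13,14}
A △ (C ∪ B) = {2,3,5}
(((A ∩ C) ∩ B) ∪ A') − (A △ (C ∪ B)) = {7,8,10,11,12}
|(((A ∩ C) ∩ B) ∪ A') − (A △ (C ∪ B))| = 5

5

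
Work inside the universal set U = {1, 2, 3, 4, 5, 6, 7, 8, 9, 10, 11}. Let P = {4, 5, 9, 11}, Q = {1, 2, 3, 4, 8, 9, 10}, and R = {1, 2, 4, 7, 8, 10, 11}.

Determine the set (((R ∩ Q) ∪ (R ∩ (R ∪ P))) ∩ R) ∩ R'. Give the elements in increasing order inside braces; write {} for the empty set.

{}

R ∩ Q = {1, 2, 4, 8, 10}
R ∪ P = {1, 2, 4, 5, 7, 8, 9, 10, 11}
R ∩ (R ∪ P) = {1, 2, 4, 7, 8, 10, 11}
(R ∩ Q) ∪ (R ∩ (R ∪ P)) = {1, 2, 4, 7, 8, 10, 11}
((R ∩ Q) ∪ (R ∩ (R ∪ P))) ∩ R = {1, 2, 4, 7, 8, 10, 11}
R' = {3, 5, 6, 9}
(((R ∩ Q) ∪ (R ∩ (R ∪ P))) ∩ R) ∩ R' = {}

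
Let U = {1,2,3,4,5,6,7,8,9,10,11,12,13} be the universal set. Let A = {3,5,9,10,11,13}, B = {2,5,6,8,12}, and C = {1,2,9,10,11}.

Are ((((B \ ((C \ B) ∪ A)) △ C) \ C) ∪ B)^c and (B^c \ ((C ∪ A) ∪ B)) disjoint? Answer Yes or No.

C \ B = {1,9,10,11}
(C \ B) ∪ A = {1,3,5,9,10,11,13}
B \ ((C \ B) ∪ A) = {2,6,8,12}
(B \ ((C \ B) ∪ A)) △ C = {1,6,8,9,10,11,12}
((B \ ((C \ B) ∪ A)) △ C) \ C = {6,8,12}
(((B \ ((C \ B) ∪ A)) △ C) \ C) ∪ B = {2,5,6,8,12}
((((B \ ((C \ B) ∪ A)) △ C) \ C) ∪ B)^c = {1,3,4,7,9,10,11,13}
B^c = {1,3,4,7,9,10,11,13}
C ∪ A = {1,2,3,5,9,10,11,13}
(C ∪ A) ∪ B = {1,2,3,5,6,8,9,10,11,12,13}
B^c \ ((C ∪ A) ∪ B) = {4,7}
4 lies in both, so they are not disjoint.

No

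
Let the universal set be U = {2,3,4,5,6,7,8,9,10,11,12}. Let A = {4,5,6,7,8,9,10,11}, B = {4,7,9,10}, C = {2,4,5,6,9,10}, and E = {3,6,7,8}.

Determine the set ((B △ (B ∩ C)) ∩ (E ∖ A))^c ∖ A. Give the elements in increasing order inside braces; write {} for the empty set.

B ∩ C = {4,9,10}
B △ (B ∩ C) = {7}
E ∖ A = {3}
(B △ (B ∩ C)) ∩ (E ∖ A) = {}
((B △ (B ∩ C)) ∩ (E ∖ A))^c = {2,3,4,5,6,7,8,9,10,11,12}
((B △ (B ∩ C)) ∩ (E ∖ A))^c ∖ A = {2,3,12}

{2,3,12}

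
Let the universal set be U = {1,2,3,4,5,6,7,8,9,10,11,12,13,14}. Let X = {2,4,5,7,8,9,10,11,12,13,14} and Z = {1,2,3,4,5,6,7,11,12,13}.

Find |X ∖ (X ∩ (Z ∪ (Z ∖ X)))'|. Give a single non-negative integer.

7

Z ∖ X = {1,3,6}
Z ∪ (Z ∖ X) = {1,2,3,4,5,6,7,11,12,13}
X ∩ (Z ∪ (Z ∖ X)) = {2,4,5,7,11,12,13}
(X ∩ (Z ∪ (Z ∖ X)))' = {1,3,6,8,9,10,14}
X ∖ (X ∩ (Z ∪ (Z ∖ X)))' = {2,4,5,7,11,12,13}
|X ∖ (X ∩ (Z ∪ (Z ∖ X)))'| = 7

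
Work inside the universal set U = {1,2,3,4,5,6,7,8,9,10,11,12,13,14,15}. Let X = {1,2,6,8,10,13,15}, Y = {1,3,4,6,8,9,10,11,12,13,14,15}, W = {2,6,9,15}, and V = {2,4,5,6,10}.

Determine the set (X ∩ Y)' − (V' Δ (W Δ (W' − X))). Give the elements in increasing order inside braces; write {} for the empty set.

X ∩ Y = {1,6,8,10,13,15}
(X ∩ Y)' = {2,3,4,5,7,9,11,12,14}
V' = {1,3,7,8,9,11,12,13,14,15}
W' = {1,3,4,5,7,8,10,11,12,13,14}
W' − X = {3,4,5,7,11,12,14}
W Δ (W' − X) = {2,3,4,5,6,7,9,11,12,14,15}
V' Δ (W Δ (W' − X)) = {1,2,4,5,6,8,13}
(X ∩ Y)' − (V' Δ (W Δ (W' − X))) = {3,7,9,11,12,14}

{3,7,9,11,12,14}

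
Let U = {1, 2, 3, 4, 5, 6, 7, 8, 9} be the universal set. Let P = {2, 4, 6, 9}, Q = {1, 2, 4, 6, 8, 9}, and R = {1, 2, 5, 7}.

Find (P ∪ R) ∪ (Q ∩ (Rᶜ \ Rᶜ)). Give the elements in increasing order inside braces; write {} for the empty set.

P ∪ R = {1, 2, 4, 5, 6, 7, 9}
Rᶜ = {3, 4, 6, 8, 9}
Rᶜ \ Rᶜ = {}
Q ∩ (Rᶜ \ Rᶜ) = {}
(P ∪ R) ∪ (Q ∩ (Rᶜ \ Rᶜ)) = {1, 2, 4, 5, 6, 7, 9}

{1, 2, 4, 5, 6, 7, 9}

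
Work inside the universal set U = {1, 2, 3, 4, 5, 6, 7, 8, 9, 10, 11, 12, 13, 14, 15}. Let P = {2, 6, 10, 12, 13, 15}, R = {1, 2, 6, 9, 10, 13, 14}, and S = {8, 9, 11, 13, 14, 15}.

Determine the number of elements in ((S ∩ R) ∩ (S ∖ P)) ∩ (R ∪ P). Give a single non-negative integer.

2

S ∩ R = {9, 13, 14}
S ∖ P = {8, 9, 11, 14}
(S ∩ R) ∩ (S ∖ P) = {9, 14}
R ∪ P = {1, 2, 6, 9, 10, 12, 13, 14, 15}
((S ∩ R) ∩ (S ∖ P)) ∩ (R ∪ P) = {9, 14}
|((S ∩ R) ∩ (S ∖ P)) ∩ (R ∪ P)| = 2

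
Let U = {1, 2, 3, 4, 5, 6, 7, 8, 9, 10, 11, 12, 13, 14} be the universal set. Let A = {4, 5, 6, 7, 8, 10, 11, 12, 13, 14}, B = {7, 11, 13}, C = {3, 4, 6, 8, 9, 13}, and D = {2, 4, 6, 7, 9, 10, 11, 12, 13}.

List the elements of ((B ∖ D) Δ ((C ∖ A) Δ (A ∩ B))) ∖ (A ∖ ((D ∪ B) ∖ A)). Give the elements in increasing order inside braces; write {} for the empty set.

B ∖ D = {}
C ∖ A = {3, 9}
A ∩ B = {7, 11, 13}
(C ∖ A) Δ (A ∩ B) = {3, 7, 9, 11, 13}
(B ∖ D) Δ ((C ∖ A) Δ (A ∩ B)) = {3, 7, 9, 11, 13}
D ∪ B = {2, 4, 6, 7, 9, 10, 11, 12, 13}
(D ∪ B) ∖ A = {2, 9}
A ∖ ((D ∪ B) ∖ A) = {4, 5, 6, 7, 8, 10, 11, 12, 13, 14}
((B ∖ D) Δ ((C ∖ A) Δ (A ∩ B))) ∖ (A ∖ ((D ∪ B) ∖ A)) = {3, 9}

{3, 9}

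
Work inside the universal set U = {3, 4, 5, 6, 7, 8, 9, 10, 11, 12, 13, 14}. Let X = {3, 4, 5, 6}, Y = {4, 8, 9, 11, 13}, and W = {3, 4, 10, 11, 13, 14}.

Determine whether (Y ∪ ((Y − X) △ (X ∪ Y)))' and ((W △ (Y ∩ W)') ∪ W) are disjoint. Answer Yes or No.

Y − X = {8, 9, 11, 13}
X ∪ Y = {3, 4, 5, 6, 8, 9, 11, 13}
(Y − X) △ (X ∪ Y) = {3, 4, 5, 6}
Y ∪ ((Y − X) △ (X ∪ Y)) = {3, 4, 5, 6, 8, 9, 11, 13}
(Y ∪ ((Y − X) △ (X ∪ Y)))' = {7, 10, 12, 14}
Y ∩ W = {4, 11, 13}
(Y ∩ W)' = {3, 5, 6, 7, 8, 9, 10, 12, 14}
W △ (Y ∩ W)' = {4, 5, 6, 7, 8, 9, 11, 12, 13}
(W △ (Y ∩ W)') ∪ W = {3, 4, 5, 6, 7, 8, 9, 10, 11, 12, 13, 14}
7 lies in both, so they are not disjoint.

No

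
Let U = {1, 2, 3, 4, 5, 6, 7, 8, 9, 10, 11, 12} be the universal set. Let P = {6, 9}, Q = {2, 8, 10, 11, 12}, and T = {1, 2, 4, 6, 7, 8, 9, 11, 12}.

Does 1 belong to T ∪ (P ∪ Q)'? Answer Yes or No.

Yes

1 ∉ P and 1 ∉ Q, so 1 ∉ P ∪ Q
1 ∈ (P ∪ Q)' since 1 ∉ (P ∪ Q)
1 ∈ T and 1 ∈ (P ∪ Q)', so 1 ∈ T ∪ (P ∪ Q)'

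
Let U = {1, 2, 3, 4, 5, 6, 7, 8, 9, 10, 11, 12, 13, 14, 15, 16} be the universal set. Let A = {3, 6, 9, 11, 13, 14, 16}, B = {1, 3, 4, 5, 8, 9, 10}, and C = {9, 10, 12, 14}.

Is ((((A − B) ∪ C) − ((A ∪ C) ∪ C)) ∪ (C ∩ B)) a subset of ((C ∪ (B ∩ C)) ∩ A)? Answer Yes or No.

No

A − B = {6, 11, 13, 14, 16}
(A − B) ∪ C = {6, 9, 10, 11, 12, 13, 14, 16}
A ∪ C = {3, 6, 9, 10, 11, 12, 13, 14, 16}
(A ∪ C) ∪ C = {3, 6, 9, 10, 11, 12, 13, 14, 16}
((A − B) ∪ C) − ((A ∪ C) ∪ C) = {}
C ∩ B = {9, 10}
(((A − B) ∪ C) − ((A ∪ C) ∪ C)) ∪ (C ∩ B) = {9, 10}
B ∩ C = {9, 10}
C ∪ (B ∩ C) = {9, 10, 12, 14}
(C ∪ (B ∩ C)) ∩ A = {9, 14}
10 ∈ (((A − B) ∪ C) − ((A ∪ C) ∪ C)) ∪ (C ∩ B) but 10 ∉ (C ∪ (B ∩ C)) ∩ A, so the inclusion fails.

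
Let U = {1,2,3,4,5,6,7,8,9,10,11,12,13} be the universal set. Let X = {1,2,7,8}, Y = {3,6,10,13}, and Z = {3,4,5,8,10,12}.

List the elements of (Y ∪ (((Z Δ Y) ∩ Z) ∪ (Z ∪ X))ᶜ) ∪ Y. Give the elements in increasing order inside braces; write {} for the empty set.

{3,6,9,10,11,13}

Z Δ Y = {4,5,6,8,12,13}
(Z Δ Y) ∩ Z = {4,5,8,12}
Z ∪ X = {1,2,3,4,5,7,8,10,12}
((Z Δ Y) ∩ Z) ∪ (Z ∪ X) = {1,2,3,4,5,7,8,10,12}
(((Z Δ Y) ∩ Z) ∪ (Z ∪ X))ᶜ = {6,9,11,13}
Y ∪ (((Z Δ Y) ∩ Z) ∪ (Z ∪ X))ᶜ = {3,6,9,10,11,13}
(Y ∪ (((Z Δ Y) ∩ Z) ∪ (Z ∪ X))ᶜ) ∪ Y = {3,6,9,10,11,13}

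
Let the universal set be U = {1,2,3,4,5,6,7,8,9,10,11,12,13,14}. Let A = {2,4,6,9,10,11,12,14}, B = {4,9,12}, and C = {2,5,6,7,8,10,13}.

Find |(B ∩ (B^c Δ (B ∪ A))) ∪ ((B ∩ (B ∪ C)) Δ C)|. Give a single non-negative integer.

10

B^c = {1,2,3,5,6,7,8,10,11,13,14}
B ∪ A = {2,4,6,9,10,11,12,14}
B^c Δ (B ∪ A) = {1,3,4,5,7,8,9,12,13}
B ∩ (B^c Δ (B ∪ A)) = {4,9,12}
B ∪ C = {2,4,5,6,7,8,9,10,12,13}
B ∩ (B ∪ C) = {4,9,12}
(B ∩ (B ∪ C)) Δ C = {2,4,5,6,7,8,9,10,12,13}
(B ∩ (B^c Δ (B ∪ A))) ∪ ((B ∩ (B ∪ C)) Δ C) = {2,4,5,6,7,8,9,10,12,13}
|(B ∩ (B^c Δ (B ∪ A))) ∪ ((B ∩ (B ∪ C)) Δ C)| = 10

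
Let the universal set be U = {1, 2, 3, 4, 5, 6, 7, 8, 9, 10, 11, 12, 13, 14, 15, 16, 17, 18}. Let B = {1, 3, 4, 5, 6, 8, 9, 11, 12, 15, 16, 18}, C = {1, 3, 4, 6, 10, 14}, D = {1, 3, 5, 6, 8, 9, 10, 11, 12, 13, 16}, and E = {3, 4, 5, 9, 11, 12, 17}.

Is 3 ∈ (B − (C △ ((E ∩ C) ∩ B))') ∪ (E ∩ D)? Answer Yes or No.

Yes

3 ∈ E and 3 ∈ C, so 3 ∈ E ∩ C
3 ∈ (E ∩ C) and 3 ∈ B, so 3 ∈ (E ∩ C) ∩ B
3 ∈ C and 3 ∈ ((E ∩ C) ∩ B), so 3 ∉ C △ ((E ∩ C) ∩ B)
3 ∈ (C △ ((E ∩ C) ∩ B))' since 3 ∉ (C △ ((E ∩ C) ∩ B))
3 ∈ B and 3 ∈ (C △ ((E ∩ C) ∩ B))', so 3 ∉ B − (C △ ((E ∩ C) ∩ B))'
3 ∈ E and 3 ∈ D, so 3 ∈ E ∩ D
3 ∉ (B − (C △ ((E ∩ C) ∩ B))') and 3 ∈ (E ∩ D), so 3 ∈ (B − (C △ ((E ∩ C) ∩ B))') ∪ (E ∩ D)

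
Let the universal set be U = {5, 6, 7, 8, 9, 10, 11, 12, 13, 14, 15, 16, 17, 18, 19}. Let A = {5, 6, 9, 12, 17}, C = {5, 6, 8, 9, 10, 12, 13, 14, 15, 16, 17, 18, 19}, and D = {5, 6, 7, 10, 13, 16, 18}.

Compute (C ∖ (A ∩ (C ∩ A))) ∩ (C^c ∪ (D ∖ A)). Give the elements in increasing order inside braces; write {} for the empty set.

C ∩ A = {5, 6, 9, 12, 17}
A ∩ (C ∩ A) = {5, 6, 9, 12, 17}
C ∖ (A ∩ (C ∩ A)) = {8, 10, 13, 14, 15, 16, 18, 19}
C^c = {7, 11}
D ∖ A = {7, 10, 13, 16, 18}
C^c ∪ (D ∖ A) = {7, 10, 11, 13, 16, 18}
(C ∖ (A ∩ (C ∩ A))) ∩ (C^c ∪ (D ∖ A)) = {10, 13, 16, 18}

{10, 13, 16, 18}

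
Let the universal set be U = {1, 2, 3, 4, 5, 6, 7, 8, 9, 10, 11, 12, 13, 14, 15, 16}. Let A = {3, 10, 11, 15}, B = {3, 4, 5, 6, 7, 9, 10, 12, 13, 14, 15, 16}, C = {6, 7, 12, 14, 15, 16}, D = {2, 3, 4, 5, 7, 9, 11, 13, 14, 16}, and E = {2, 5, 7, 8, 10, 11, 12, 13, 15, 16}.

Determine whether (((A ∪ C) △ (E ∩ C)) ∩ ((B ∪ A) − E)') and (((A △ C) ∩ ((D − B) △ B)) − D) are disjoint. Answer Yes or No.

No

A ∪ C = {3, 6, 7, 10, 11, 12, 14, 15, 16}
E ∩ C = {7, 12, 15, 16}
(A ∪ C) △ (E ∩ C) = {3, 6, 10, 11, 14}
B ∪ A = {3, 4, 5, 6, 7, 9, 10, 11, 12, 13, 14, 15, 16}
(B ∪ A) − E = {3, 4, 6, 9, 14}
((B ∪ A) − E)' = {1, 2, 5, 7, 8, 10, 11, 12, 13, 15, 16}
((A ∪ C) △ (E ∩ C)) ∩ ((B ∪ A) − E)' = {10, 11}
A △ C = {3, 6, 7, 10, 11, 12, 14, 16}
D − B = {2, 11}
(D − B) △ B = {2, 3, 4, 5, 6, 7, 9, 10, 11, 12, 13, 14, 15, 16}
(A △ C) ∩ ((D − B) △ B) = {3, 6, 7, 10, 11, 12, 14, 16}
((A △ C) ∩ ((D − B) △ B)) − D = {6, 10, 12}
10 lies in both, so they are not disjoint.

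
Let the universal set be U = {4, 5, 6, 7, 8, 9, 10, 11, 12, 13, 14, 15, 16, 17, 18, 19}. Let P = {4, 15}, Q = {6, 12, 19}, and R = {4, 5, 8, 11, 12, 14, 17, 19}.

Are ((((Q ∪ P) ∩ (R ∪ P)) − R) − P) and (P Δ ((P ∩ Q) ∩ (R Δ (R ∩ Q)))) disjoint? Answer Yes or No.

Q ∪ P = {4, 6, 12, 15, 19}
R ∪ P = {4, 5, 8, 11, 12, 14, 15, 17, 19}
(Q ∪ P) ∩ (R ∪ P) = {4, 12, 15, 19}
((Q ∪ P) ∩ (R ∪ P)) − R = {15}
(((Q ∪ P) ∩ (R ∪ P)) − R) − P = {}
P ∩ Q = {}
R ∩ Q = {12, 19}
R Δ (R ∩ Q) = {4, 5, 8, 11, 14, 17}
(P ∩ Q) ∩ (R Δ (R ∩ Q)) = {}
P Δ ((P ∩ Q) ∩ (R Δ (R ∩ Q))) = {4, 15}
{} and {4, 15} share no elements.

Yes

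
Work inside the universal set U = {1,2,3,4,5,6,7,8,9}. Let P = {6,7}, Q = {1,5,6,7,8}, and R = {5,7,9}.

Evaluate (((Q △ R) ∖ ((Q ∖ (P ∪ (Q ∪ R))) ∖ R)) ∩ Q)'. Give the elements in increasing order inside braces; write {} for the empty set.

{2,3,4,5,7,9}

Q △ R = {1,6,8,9}
Q ∪ R = {1,5,6,7,8,9}
P ∪ (Q ∪ R) = {1,5,6,7,8,9}
Q ∖ (P ∪ (Q ∪ R)) = {}
(Q ∖ (P ∪ (Q ∪ R))) ∖ R = {}
(Q △ R) ∖ ((Q ∖ (P ∪ (Q ∪ R))) ∖ R) = {1,6,8,9}
((Q △ R) ∖ ((Q ∖ (P ∪ (Q ∪ R))) ∖ R)) ∩ Q = {1,6,8}
(((Q △ R) ∖ ((Q ∖ (P ∪ (Q ∪ R))) ∖ R)) ∩ Q)' = {2,3,4,5,7,9}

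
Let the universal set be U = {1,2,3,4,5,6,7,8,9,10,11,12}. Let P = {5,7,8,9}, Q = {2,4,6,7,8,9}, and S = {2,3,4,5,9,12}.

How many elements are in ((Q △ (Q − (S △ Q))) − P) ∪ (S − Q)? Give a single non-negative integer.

4

S △ Q = {3,5,6,7,8,12}
Q − (S △ Q) = {2,4,9}
Q △ (Q − (S △ Q)) = {6,7,8}
(Q △ (Q − (S △ Q))) − P = {6}
S − Q = {3,5,12}
((Q △ (Q − (S △ Q))) − P) ∪ (S − Q) = {3,5,6,12}
|((Q △ (Q − (S △ Q))) − P) ∪ (S − Q)| = 4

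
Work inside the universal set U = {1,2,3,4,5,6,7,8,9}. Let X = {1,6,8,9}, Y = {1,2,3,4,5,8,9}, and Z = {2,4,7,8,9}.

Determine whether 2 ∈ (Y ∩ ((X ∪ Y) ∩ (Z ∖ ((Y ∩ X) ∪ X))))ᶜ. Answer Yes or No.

2 ∉ X and 2 ∈ Y, so 2 ∈ X ∪ Y
2 ∈ Y and 2 ∉ X, so 2 ∉ Y ∩ X
2 ∉ (Y ∩ X) and 2 ∉ X, so 2 ∉ (Y ∩ X) ∪ X
2 ∈ Z and 2 ∉ ((Y ∩ X) ∪ X), so 2 ∈ Z ∖ ((Y ∩ X) ∪ X)
2 ∈ (X ∪ Y) and 2 ∈ (Z ∖ ((Y ∩ X) ∪ X)), so 2 ∈ (X ∪ Y) ∩ (Z ∖ ((Y ∩ X) ∪ X))
2 ∈ Y and 2 ∈ ((X ∪ Y) ∩ (Z ∖ ((Y ∩ X) ∪ X))), so 2 ∈ Y ∩ ((X ∪ Y) ∩ (Z ∖ ((Y ∩ X) ∪ X)))
2 ∉ (Y ∩ ((X ∪ Y) ∩ (Z ∖ ((Y ∩ X) ∪ X))))ᶜ since 2 ∈ (Y ∩ ((X ∪ Y) ∩ (Z ∖ ((Y ∩ X) ∪ X))))

No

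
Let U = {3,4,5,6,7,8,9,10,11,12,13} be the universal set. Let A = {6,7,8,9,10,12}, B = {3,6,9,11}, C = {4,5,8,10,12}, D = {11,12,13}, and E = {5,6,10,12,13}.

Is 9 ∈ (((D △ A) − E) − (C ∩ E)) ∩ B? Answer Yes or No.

9 ∉ D and 9 ∈ A, so 9 ∈ D △ A
9 ∈ (D △ A) and 9 ∉ E, so 9 ∈ (D △ A) − E
9 ∉ C and 9 ∉ E, so 9 ∉ C ∩ E
9 ∈ ((D △ A) − E) and 9 ∉ (C ∩ E), so 9 ∈ ((D △ A) − E) − (C ∩ E)
9 ∈ (((D △ A) − E) − (C ∩ E)) and 9 ∈ B, so 9 ∈ (((D △ A) − E) − (C ∩ E)) ∩ B

Yes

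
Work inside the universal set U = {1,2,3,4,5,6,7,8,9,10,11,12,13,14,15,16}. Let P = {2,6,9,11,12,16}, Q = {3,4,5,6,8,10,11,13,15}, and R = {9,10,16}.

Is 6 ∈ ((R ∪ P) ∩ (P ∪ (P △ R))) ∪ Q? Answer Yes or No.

Yes

6 ∉ R and 6 ∈ P, so 6 ∈ R ∪ P
6 ∈ P and 6 ∉ R, so 6 ∈ P △ R
6 ∈ P and 6 ∈ (P △ R), so 6 ∈ P ∪ (P △ R)
6 ∈ (R ∪ P) and 6 ∈ (P ∪ (P △ R)), so 6 ∈ (R ∪ P) ∩ (P ∪ (P △ R))
6 ∈ ((R ∪ P) ∩ (P ∪ (P △ R))) and 6 ∈ Q, so 6 ∈ ((R ∪ P) ∩ (P ∪ (P △ R))) ∪ Q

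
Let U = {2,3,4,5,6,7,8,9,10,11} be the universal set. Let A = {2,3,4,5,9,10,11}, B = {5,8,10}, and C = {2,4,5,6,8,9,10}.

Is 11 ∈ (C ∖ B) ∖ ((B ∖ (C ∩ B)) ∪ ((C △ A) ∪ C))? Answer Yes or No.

No

11 ∉ C and 11 ∉ B, so 11 ∉ C ∖ B
11 ∉ C and 11 ∉ B, so 11 ∉ C ∩ B
11 ∉ B and 11 ∉ (C ∩ B), so 11 ∉ B ∖ (C ∩ B)
11 ∉ C and 11 ∈ A, so 11 ∈ C △ A
11 ∈ (C △ A) and 11 ∉ C, so 11 ∈ (C △ A) ∪ C
11 ∉ (B ∖ (C ∩ B)) and 11 ∈ ((C △ A) ∪ C), so 11 ∈ (B ∖ (C ∩ B)) ∪ ((C △ A) ∪ C)
11 ∉ (C ∖ B) and 11 ∈ ((B ∖ (C ∩ B)) ∪ ((C △ A) ∪ C)), so 11 ∉ (C ∖ B) ∖ ((B ∖ (C ∩ B)) ∪ ((C △ A) ∪ C))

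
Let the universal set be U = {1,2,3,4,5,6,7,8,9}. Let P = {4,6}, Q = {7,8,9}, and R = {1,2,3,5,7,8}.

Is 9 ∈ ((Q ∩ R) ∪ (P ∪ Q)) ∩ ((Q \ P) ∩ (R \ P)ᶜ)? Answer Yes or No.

9 ∈ Q and 9 ∉ R, so 9 ∉ Q ∩ R
9 ∉ P and 9 ∈ Q, so 9 ∈ P ∪ Q
9 ∉ (Q ∩ R) and 9 ∈ (P ∪ Q), so 9 ∈ (Q ∩ R) ∪ (P ∪ Q)
9 ∈ Q and 9 ∉ P, so 9 ∈ Q \ P
9 ∉ R and 9 ∉ P, so 9 ∉ R \ P
9 ∈ (R \ P)ᶜ since 9 ∉ (R \ P)
9 ∈ (Q \ P) and 9 ∈ (R \ P)ᶜ, so 9 ∈ (Q \ P) ∩ (R \ P)ᶜ
9 ∈ ((Q ∩ R) ∪ (P ∪ Q)) and 9 ∈ ((Q \ P) ∩ (R \ P)ᶜ), so 9 ∈ ((Q ∩ R) ∪ (P ∪ Q)) ∩ ((Q \ P) ∩ (R \ P)ᶜ)

Yes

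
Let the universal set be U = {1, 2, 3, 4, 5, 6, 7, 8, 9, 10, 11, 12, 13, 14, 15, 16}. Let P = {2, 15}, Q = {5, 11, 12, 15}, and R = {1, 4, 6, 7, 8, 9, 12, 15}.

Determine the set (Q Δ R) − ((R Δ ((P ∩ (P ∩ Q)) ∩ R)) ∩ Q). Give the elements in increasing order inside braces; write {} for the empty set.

{1, 4, 5, 6, 7, 8, 9, 11}

Q Δ R = {1, 4, 5, 6, 7, 8, 9, 11}
P ∩ Q = {15}
P ∩ (P ∩ Q) = {15}
(P ∩ (P ∩ Q)) ∩ R = {15}
R Δ ((P ∩ (P ∩ Q)) ∩ R) = {1, 4, 6, 7, 8, 9, 12}
(R Δ ((P ∩ (P ∩ Q)) ∩ R)) ∩ Q = {12}
(Q Δ R) − ((R Δ ((P ∩ (P ∩ Q)) ∩ R)) ∩ Q) = {1, 4, 5, 6, 7, 8, 9, 11}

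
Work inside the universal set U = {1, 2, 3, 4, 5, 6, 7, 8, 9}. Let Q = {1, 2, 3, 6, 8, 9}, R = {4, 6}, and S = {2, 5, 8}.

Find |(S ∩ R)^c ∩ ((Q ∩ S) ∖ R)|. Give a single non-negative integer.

S ∩ R = {}
(S ∩ R)^c = {1, 2, 3, 4, 5, 6, 7, 8, 9}
Q ∩ S = {2, 8}
(Q ∩ S) ∖ R = {2, 8}
(S ∩ R)^c ∩ ((Q ∩ S) ∖ R) = {2, 8}
|(S ∩ R)^c ∩ ((Q ∩ S) ∖ R)| = 2

2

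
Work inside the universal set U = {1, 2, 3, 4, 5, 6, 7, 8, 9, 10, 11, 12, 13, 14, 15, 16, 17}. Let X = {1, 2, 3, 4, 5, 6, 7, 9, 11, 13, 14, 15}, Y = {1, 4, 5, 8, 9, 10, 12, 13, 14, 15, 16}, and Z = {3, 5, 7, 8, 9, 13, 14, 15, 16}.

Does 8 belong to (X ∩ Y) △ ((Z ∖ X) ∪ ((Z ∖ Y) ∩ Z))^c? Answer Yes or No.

No

8 ∉ X and 8 ∈ Y, so 8 ∉ X ∩ Y
8 ∈ Z and 8 ∉ X, so 8 ∈ Z ∖ X
8 ∈ Z and 8 ∈ Y, so 8 ∉ Z ∖ Y
8 ∉ (Z ∖ Y) and 8 ∈ Z, so 8 ∉ (Z ∖ Y) ∩ Z
8 ∈ (Z ∖ X) and 8 ∉ ((Z ∖ Y) ∩ Z), so 8 ∈ (Z ∖ X) ∪ ((Z ∖ Y) ∩ Z)
8 ∉ ((Z ∖ X) ∪ ((Z ∖ Y) ∩ Z))^c since 8 ∈ ((Z ∖ X) ∪ ((Z ∖ Y) ∩ Z))
8 ∉ (X ∩ Y) and 8 ∉ ((Z ∖ X) ∪ ((Z ∖ Y) ∩ Z))^c, so 8 ∉ (X ∩ Y) △ ((Z ∖ X) ∪ ((Z ∖ Y) ∩ Z))^c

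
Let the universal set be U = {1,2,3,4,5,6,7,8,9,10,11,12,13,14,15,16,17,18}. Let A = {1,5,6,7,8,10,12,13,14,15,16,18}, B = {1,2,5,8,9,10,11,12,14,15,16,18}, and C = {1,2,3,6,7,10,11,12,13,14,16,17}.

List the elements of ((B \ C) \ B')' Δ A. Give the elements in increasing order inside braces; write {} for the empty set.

B \ C = {5,8,9,15,18}
B' = {3,4,6,7,13,17}
(B \ C) \ B' = {5,8,9,15,18}
((B \ C) \ B')' = {1,2,3,4,6,7,10,11,12,13,14,16,17}
((B \ C) \ B')' Δ A = {2,3,4,5,8,11,15,17,18}

{2,3,4,5,8,11,15,17,18}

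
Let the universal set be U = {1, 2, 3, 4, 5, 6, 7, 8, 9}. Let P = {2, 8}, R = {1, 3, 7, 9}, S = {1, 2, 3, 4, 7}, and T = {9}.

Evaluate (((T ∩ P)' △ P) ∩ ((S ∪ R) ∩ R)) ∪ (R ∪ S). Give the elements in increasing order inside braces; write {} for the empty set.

{1, 2, 3, 4, 7, 9}

T ∩ P = {}
(T ∩ P)' = {1, 2, 3, 4, 5, 6, 7, 8, 9}
(T ∩ P)' △ P = {1, 3, 4, 5, 6, 7, 9}
S ∪ R = {1, 2, 3, 4, 7, 9}
(S ∪ R) ∩ R = {1, 3, 7, 9}
((T ∩ P)' △ P) ∩ ((S ∪ R) ∩ R) = {1, 3, 7, 9}
R ∪ S = {1, 2, 3, 4, 7, 9}
(((T ∩ P)' △ P) ∩ ((S ∪ R) ∩ R)) ∪ (R ∪ S) = {1, 2, 3, 4, 7, 9}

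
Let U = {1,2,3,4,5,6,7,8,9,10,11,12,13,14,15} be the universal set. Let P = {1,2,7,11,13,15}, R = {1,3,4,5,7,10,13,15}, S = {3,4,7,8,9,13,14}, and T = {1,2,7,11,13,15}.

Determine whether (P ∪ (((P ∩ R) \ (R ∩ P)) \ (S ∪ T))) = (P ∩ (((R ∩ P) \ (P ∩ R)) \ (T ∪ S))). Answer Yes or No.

P ∩ R = {1,7,13,15}
R ∩ P = {1,7,13,15}
(P ∩ R) \ (R ∩ P) = {}
S ∪ T = {1,2,3,4,7,8,9,11,13,14,15}
((P ∩ R) \ (R ∩ P)) \ (S ∪ T) = {}
P ∪ (((P ∩ R) \ (R ∩ P)) \ (S ∪ T)) = {1,2,7,11,13,15}
(R ∩ P) \ (P ∩ R) = {}
T ∪ S = {1,2,3,4,7,8,9,11,13,14,15}
((R ∩ P) \ (P ∩ R)) \ (T ∪ S) = {}
P ∩ (((R ∩ P) \ (P ∩ R)) \ (T ∪ S)) = {}
1 ∈ P ∪ (((P ∩ R) \ (R ∩ P)) \ (S ∪ T)) but 1 ∉ P ∩ (((R ∩ P) \ (P ∩ R)) \ (T ∪ S)), so they differ.

No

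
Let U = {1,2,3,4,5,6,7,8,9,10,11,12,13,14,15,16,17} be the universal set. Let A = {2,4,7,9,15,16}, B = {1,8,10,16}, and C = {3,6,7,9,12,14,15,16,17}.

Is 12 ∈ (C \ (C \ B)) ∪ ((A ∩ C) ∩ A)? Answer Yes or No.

12 ∈ C and 12 ∉ B, so 12 ∈ C \ B
12 ∈ C and 12 ∈ (C \ B), so 12 ∉ C \ (C \ B)
12 ∉ A and 12 ∈ C, so 12 ∉ A ∩ C
12 ∉ (A ∩ C) and 12 ∉ A, so 12 ∉ (A ∩ C) ∩ A
12 ∉ (C \ (C \ B)) and 12 ∉ ((A ∩ C) ∩ A), so 12 ∉ (C \ (C \ B)) ∪ ((A ∩ C) ∩ A)

No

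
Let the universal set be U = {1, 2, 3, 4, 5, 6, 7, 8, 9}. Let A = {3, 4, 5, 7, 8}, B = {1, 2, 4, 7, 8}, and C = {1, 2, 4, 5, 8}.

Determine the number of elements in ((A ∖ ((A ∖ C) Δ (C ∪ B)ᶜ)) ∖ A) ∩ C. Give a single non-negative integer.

A ∖ C = {3, 7}
C ∪ B = {1, 2, 4, 5, 7, 8}
(C ∪ B)ᶜ = {3, 6, 9}
(A ∖ C) Δ (C ∪ B)ᶜ = {6, 7, 9}
A ∖ ((A ∖ C) Δ (C ∪ B)ᶜ) = {3, 4, 5, 8}
(A ∖ ((A ∖ C) Δ (C ∪ B)ᶜ)) ∖ A = {}
((A ∖ ((A ∖ C) Δ (C ∪ B)ᶜ)) ∖ A) ∩ C = {}
|((A ∖ ((A ∖ C) Δ (C ∪ B)ᶜ)) ∖ A) ∩ C| = 0

0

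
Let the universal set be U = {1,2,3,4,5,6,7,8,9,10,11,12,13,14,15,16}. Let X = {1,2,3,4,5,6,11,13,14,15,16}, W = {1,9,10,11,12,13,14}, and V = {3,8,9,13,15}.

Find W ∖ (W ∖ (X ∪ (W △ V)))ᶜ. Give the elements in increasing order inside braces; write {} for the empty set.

W △ V = {1,3,8,10,11,12,14,15}
X ∪ (W △ V) = {1,2,3,4,5,6,8,10,11,12,13,14,15,16}
W ∖ (X ∪ (W △ V)) = {9}
(W ∖ (X ∪ (W △ V)))ᶜ = {1,2,3,4,5,6,7,8,10,11,12,13,14,15,16}
W ∖ (W ∖ (X ∪ (W △ V)))ᶜ = {9}

{9}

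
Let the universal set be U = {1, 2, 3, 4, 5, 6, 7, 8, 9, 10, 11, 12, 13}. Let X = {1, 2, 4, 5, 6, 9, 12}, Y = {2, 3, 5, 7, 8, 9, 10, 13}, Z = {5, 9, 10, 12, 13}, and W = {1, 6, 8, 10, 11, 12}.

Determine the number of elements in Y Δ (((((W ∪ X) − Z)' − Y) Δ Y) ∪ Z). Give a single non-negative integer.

1

W ∪ X = {1, 2, 4, 5, 6, 8, 9, 10, 11, 12}
(W ∪ X) − Z = {1, 2, 4, 6, 8, 11}
((W ∪ X) − Z)' = {3, 5, 7, 9, 10, 12, 13}
((W ∪ X) − Z)' − Y = {12}
(((W ∪ X) − Z)' − Y) Δ Y = {2, 3, 5, 7, 8, 9, 10, 12, 13}
((((W ∪ X) − Z)' − Y) Δ Y) ∪ Z = {2, 3, 5, 7, 8, 9, 10, 12, 13}
Y Δ (((((W ∪ X) − Z)' − Y) Δ Y) ∪ Z) = {12}
|Y Δ (((((W ∪ X) − Z)' − Y) Δ Y) ∪ Z)| = 1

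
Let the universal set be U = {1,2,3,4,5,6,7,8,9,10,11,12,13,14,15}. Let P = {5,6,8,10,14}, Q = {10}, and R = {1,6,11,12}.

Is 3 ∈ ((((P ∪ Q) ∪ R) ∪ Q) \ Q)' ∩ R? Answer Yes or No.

No

3 ∉ P and 3 ∉ Q, so 3 ∉ P ∪ Q
3 ∉ (P ∪ Q) and 3 ∉ R, so 3 ∉ (P ∪ Q) ∪ R
3 ∉ ((P ∪ Q) ∪ R) and 3 ∉ Q, so 3 ∉ ((P ∪ Q) ∪ R) ∪ Q
3 ∉ (((P ∪ Q) ∪ R) ∪ Q) and 3 ∉ Q, so 3 ∉ (((P ∪ Q) ∪ R) ∪ Q) \ Q
3 ∈ ((((P ∪ Q) ∪ R) ∪ Q) \ Q)' since 3 ∉ ((((P ∪ Q) ∪ R) ∪ Q) \ Q)
3 ∈ ((((P ∪ Q) ∪ R) ∪ Q) \ Q)' and 3 ∉ R, so 3 ∉ ((((P ∪ Q) ∪ R) ∪ Q) \ Q)' ∩ R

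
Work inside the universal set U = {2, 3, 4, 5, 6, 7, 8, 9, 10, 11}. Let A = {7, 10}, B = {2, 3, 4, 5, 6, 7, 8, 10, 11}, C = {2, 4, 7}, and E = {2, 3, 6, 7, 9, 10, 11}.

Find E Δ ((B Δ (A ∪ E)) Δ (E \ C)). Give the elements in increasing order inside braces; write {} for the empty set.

{2, 4, 5, 7, 8, 9}

A ∪ E = {2, 3, 6, 7, 9, 10, 11}
B Δ (A ∪ E) = {4, 5, 8, 9}
E \ C = {3, 6, 9, 10, 11}
(B Δ (A ∪ E)) Δ (E \ C) = {3, 4, 5, 6, 8, 10, 11}
E Δ ((B Δ (A ∪ E)) Δ (E \ C)) = {2, 4, 5, 7, 8, 9}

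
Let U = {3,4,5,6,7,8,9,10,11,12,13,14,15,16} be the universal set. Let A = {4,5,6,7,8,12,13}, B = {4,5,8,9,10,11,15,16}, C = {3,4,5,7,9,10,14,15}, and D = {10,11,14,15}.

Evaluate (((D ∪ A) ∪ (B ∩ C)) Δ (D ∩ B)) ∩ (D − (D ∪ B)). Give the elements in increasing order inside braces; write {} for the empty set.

D ∪ A = {4,5,6,7,8,10,11,12,13,14,15}
B ∩ C = {4,5,9,10,15}
(D ∪ A) ∪ (B ∩ C) = {4,5,6,7,8,9,10,11,12,13,14,15}
D ∩ B = {10,11,15}
((D ∪ A) ∪ (B ∩ C)) Δ (D ∩ B) = {4,5,6,7,8,9,12,13,14}
D ∪ B = {4,5,8,9,10,11,14,15,16}
D − (D ∪ B) = {}
(((D ∪ A) ∪ (B ∩ C)) Δ (D ∩ B)) ∩ (D − (D ∪ B)) = {}

{}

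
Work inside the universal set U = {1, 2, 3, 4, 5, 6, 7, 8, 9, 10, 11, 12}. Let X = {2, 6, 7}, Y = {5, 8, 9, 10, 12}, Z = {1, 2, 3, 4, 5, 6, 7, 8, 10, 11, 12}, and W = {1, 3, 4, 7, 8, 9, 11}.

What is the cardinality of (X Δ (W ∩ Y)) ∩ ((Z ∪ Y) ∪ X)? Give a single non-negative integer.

W ∩ Y = {8, 9}
X Δ (W ∩ Y) = {2, 6, 7, 8, 9}
Z ∪ Y = {1, 2, 3, 4, 5, 6, 7, 8, 9, 10, 11, 12}
(Z ∪ Y) ∪ X = {1, 2, 3, 4, 5, 6, 7, 8, 9, 10, 11, 12}
(X Δ (W ∩ Y)) ∩ ((Z ∪ Y) ∪ X) = {2, 6, 7, 8, 9}
|(X Δ (W ∩ Y)) ∩ ((Z ∪ Y) ∪ X)| = 5

5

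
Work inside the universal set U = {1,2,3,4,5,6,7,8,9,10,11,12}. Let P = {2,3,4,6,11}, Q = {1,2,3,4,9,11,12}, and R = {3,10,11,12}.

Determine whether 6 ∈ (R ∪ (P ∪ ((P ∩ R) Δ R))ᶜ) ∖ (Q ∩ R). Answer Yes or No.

6 ∈ P and 6 ∉ R, so 6 ∉ P ∩ R
6 ∉ (P ∩ R) and 6 ∉ R, so 6 ∉ (P ∩ R) Δ R
6 ∈ P and 6 ∉ ((P ∩ R) Δ R), so 6 ∈ P ∪ ((P ∩ R) Δ R)
6 ∉ (P ∪ ((P ∩ R) Δ R))ᶜ since 6 ∈ (P ∪ ((P ∩ R) Δ R))
6 ∉ R and 6 ∉ (P ∪ ((P ∩ R) Δ R))ᶜ, so 6 ∉ R ∪ (P ∪ ((P ∩ R) Δ R))ᶜ
6 ∉ Q and 6 ∉ R, so 6 ∉ Q ∩ R
6 ∉ (R ∪ (P ∪ ((P ∩ R) Δ R))ᶜ) and 6 ∉ (Q ∩ R), so 6 ∉ (R ∪ (P ∪ ((P ∩ R) Δ R))ᶜ) ∖ (Q ∩ R)

No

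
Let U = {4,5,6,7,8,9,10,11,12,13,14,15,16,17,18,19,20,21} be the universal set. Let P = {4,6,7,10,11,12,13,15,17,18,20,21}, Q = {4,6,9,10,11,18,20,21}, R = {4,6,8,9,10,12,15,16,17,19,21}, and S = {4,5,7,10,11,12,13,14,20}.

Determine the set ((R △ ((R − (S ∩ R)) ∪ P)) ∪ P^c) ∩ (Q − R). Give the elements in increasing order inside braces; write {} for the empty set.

{11,18,20}

S ∩ R = {4,10,12}
R − (S ∩ R) = {6,8,9,15,16,17,19,21}
(R − (S ∩ R)) ∪ P = {4,6,7,8,9,10,11,12,13,15,16,17,18,19,20,21}
R △ ((R − (S ∩ R)) ∪ P) = {7,11,13,18,20}
P^c = {5,8,9,14,16,19}
(R △ ((R − (S ∩ R)) ∪ P)) ∪ P^c = {5,7,8,9,11,13,14,16,18,19,20}
Q − R = {11,18,20}
((R △ ((R − (S ∩ R)) ∪ P)) ∪ P^c) ∩ (Q − R) = {11,18,20}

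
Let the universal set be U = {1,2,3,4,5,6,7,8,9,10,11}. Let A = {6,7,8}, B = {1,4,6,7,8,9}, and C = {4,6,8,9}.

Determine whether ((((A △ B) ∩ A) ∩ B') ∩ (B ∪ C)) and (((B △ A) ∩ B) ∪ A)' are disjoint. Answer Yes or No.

A △ B = {1,4,9}
(A △ B) ∩ A = {}
B' = {2,3,5,10,11}
((A △ B) ∩ A) ∩ B' = {}
B ∪ C = {1,4,6,7,8,9}
(((A △ B) ∩ A) ∩ B') ∩ (B ∪ C) = {}
B △ A = {1,4,9}
(B △ A) ∩ B = {1,4,9}
((B △ A) ∩ B) ∪ A = {1,4,6,7,8,9}
(((B △ A) ∩ B) ∪ A)' = {2,3,5,10,11}
{} and {2,3,5,10,11} share no elements.

Yes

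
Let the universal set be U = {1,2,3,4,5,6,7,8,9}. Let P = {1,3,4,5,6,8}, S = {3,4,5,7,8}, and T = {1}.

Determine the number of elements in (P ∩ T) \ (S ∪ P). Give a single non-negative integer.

P ∩ T = {1}
S ∪ P = {1,3,4,5,6,7,8}
(P ∩ T) \ (S ∪ P) = {}
|(P ∩ T) \ (S ∪ P)| = 0

0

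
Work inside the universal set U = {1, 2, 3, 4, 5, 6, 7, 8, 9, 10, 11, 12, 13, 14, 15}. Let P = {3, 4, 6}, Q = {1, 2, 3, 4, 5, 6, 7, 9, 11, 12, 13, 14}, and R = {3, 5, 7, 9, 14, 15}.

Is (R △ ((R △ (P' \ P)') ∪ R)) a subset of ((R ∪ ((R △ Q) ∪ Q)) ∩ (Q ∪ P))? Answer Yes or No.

P' = {1, 2, 5, 7, 8, 9, 10, 11, 12, 13, 14, 15}
P' \ P = {1, 2, 5, 7, 8, 9, 10, 11, 12, 13, 14, 15}
(P' \ P)' = {3, 4, 6}
R △ (P' \ P)' = {4, 5, 6, 7, 9, 14, 15}
(R △ (P' \ P)') ∪ R = {3, 4, 5, 6, 7, 9, 14, 15}
R △ ((R △ (P' \ P)') ∪ R) = {4, 6}
R △ Q = {1, 2, 4, 6, 11, 12, 13, 15}
(R △ Q) ∪ Q = {1, 2, 3, 4, 5, 6, 7, 9, 11, 12, 13, 14, 15}
R ∪ ((R △ Q) ∪ Q) = {1, 2, 3, 4, 5, 6, 7, 9, 11, 12, 13, 14, 15}
Q ∪ P = {1, 2, 3, 4, 5, 6, 7, 9, 11, 12, 13, 14}
(R ∪ ((R △ Q) ∪ Q)) ∩ (Q ∪ P) = {1, 2, 3, 4, 5, 6, 7, 9, 11, 12, 13, 14}
Every element of {4, 6} is in {1, 2, 3, 4, 5, 6, 7, 9, 11, 12, 13, 14}, so R △ ((R △ (P' \ P)') ∪ R) ⊆ (R ∪ ((R △ Q) ∪ Q)) ∩ (Q ∪ P).

Yes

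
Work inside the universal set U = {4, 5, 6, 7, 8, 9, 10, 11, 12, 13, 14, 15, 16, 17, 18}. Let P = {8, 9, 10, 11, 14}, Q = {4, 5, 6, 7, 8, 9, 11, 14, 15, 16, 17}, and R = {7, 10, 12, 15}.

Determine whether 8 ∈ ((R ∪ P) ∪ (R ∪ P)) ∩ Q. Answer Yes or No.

Yes

8 ∉ R and 8 ∈ P, so 8 ∈ R ∪ P
8 ∉ R and 8 ∈ P, so 8 ∈ R ∪ P
8 ∈ (R ∪ P) and 8 ∈ (R ∪ P), so 8 ∈ (R ∪ P) ∪ (R ∪ P)
8 ∈ ((R ∪ P) ∪ (R ∪ P)) and 8 ∈ Q, so 8 ∈ ((R ∪ P) ∪ (R ∪ P)) ∩ Q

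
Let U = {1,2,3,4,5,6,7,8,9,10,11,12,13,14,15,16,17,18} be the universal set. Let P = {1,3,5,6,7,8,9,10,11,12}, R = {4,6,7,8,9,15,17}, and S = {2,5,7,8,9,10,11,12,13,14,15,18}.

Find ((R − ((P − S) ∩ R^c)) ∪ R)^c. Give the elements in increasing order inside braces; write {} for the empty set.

{1,2,3,5,10,11,12,13,14,16,18}

P − S = {1,3,6}
R^c = {1,2,3,5,10,11,12,13,14,16,18}
(P − S) ∩ R^c = {1,3}
R − ((P − S) ∩ R^c) = {4,6,7,8,9,15,17}
(R − ((P − S) ∩ R^c)) ∪ R = {4,6,7,8,9,15,17}
((R − ((P − S) ∩ R^c)) ∪ R)^c = {1,2,3,5,10,11,12,13,14,16,18}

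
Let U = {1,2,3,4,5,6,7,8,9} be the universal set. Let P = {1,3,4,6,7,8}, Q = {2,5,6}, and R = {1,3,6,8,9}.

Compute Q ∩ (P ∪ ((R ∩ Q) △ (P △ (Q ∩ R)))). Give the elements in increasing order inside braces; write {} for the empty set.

{6}

R ∩ Q = {6}
Q ∩ R = {6}
P △ (Q ∩ R) = {1,3,4,7,8}
(R ∩ Q) △ (P △ (Q ∩ R)) = {1,3,4,6,7,8}
P ∪ ((R ∩ Q) △ (P △ (Q ∩ R))) = {1,3,4,6,7,8}
Q ∩ (P ∪ ((R ∩ Q) △ (P △ (Q ∩ R)))) = {6}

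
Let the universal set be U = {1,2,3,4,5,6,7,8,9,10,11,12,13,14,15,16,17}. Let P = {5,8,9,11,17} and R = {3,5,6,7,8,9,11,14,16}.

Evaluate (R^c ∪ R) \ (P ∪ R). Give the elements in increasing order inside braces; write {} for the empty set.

{1,2,4,10,12,13,15}

R^c = {1,2,4,10,12,13,15,17}
R^c ∪ R = {1,2,3,4,5,6,7,8,9,10,11,12,13,14,15,16,17}
P ∪ R = {3,5,6,7,8,9,11,14,16,17}
(R^c ∪ R) \ (P ∪ R) = {1,2,4,10,12,13,15}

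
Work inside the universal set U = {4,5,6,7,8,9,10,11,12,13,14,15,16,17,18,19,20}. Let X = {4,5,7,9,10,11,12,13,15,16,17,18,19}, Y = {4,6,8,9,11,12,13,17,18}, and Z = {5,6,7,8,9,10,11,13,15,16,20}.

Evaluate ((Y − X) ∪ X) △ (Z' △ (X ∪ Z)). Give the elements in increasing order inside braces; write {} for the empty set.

Y − X = {6,8}
(Y − X) ∪ X = {4,5,6,7,8,9,10,11,12,13,15,16,17,18,19}
Z' = {4,12,14,17,18,19}
X ∪ Z = {4,5,6,7,8,9,10,11,12,13,15,16,17,18,19,20}
Z' △ (X ∪ Z) = {5,6,7,8,9,10,11,13,14,15,16,20}
((Y − X) ∪ X) △ (Z' △ (X ∪ Z)) = {4,12,14,17,18,19,20}

{4,12,14,17,18,19,20}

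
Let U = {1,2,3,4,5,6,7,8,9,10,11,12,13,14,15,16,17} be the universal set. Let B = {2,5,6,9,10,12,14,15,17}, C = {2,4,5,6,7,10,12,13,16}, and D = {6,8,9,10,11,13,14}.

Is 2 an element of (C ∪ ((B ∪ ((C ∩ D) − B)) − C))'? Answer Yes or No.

2 ∈ C and 2 ∉ D, so 2 ∉ C ∩ D
2 ∉ (C ∩ D) and 2 ∈ B, so 2 ∉ (C ∩ D) − B
2 ∈ B and 2 ∉ ((C ∩ D) − B), so 2 ∈ B ∪ ((C ∩ D) − B)
2 ∈ (B ∪ ((C ∩ D) − B)) and 2 ∈ C, so 2 ∉ (B ∪ ((C ∩ D) − B)) − C
2 ∈ C and 2 ∉ ((B ∪ ((C ∩ D) − B)) − C), so 2 ∈ C ∪ ((B ∪ ((C ∩ D) − B)) − C)
2 ∉ (C ∪ ((B ∪ ((C ∩ D) − B)) − C))' since 2 ∈ (C ∪ ((B ∪ ((C ∩ D) − B)) − C))

No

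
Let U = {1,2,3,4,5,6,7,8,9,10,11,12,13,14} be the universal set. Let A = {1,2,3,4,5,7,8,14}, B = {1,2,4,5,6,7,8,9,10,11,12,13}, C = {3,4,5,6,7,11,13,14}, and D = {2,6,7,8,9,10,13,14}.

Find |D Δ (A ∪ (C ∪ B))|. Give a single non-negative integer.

6

C ∪ B = {1,2,3,4,5,6,7,8,9,10,11,12,13,14}
A ∪ (C ∪ B) = {1,2,3,4,5,6,7,8,9,10,11,12,13,14}
D Δ (A ∪ (C ∪ B)) = {1,3,4,5,11,12}
|D Δ (A ∪ (C ∪ B))| = 6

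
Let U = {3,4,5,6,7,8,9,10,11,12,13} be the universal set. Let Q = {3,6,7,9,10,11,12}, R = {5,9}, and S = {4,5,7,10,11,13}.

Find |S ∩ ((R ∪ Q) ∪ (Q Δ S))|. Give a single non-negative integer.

R ∪ Q = {3,5,6,7,9,10,11,12}
Q Δ S = {3,4,5,6,9,12,13}
(R ∪ Q) ∪ (Q Δ S) = {3,4,5,6,7,9,10,11,12,13}
S ∩ ((R ∪ Q) ∪ (Q Δ S)) = {4,5,7,10,11,13}
|S ∩ ((R ∪ Q) ∪ (Q Δ S))| = 6

6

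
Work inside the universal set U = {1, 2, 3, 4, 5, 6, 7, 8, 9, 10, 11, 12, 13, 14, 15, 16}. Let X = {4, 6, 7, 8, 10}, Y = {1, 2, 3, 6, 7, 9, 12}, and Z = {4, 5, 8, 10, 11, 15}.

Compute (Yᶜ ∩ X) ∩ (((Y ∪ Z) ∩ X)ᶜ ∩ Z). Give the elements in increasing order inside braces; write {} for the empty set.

Yᶜ = {4, 5, 8, 10, 11, 13, 14, 15, 16}
Yᶜ ∩ X = {4, 8, 10}
Y ∪ Z = {1, 2, 3, 4, 5, 6, 7, 8, 9, 10, 11, 12, 15}
(Y ∪ Z) ∩ X = {4, 6, 7, 8, 10}
((Y ∪ Z) ∩ X)ᶜ = {1, 2, 3, 5, 9, 11, 12, 13, 14, 15, 16}
((Y ∪ Z) ∩ X)ᶜ ∩ Z = {5, 11, 15}
(Yᶜ ∩ X) ∩ (((Y ∪ Z) ∩ X)ᶜ ∩ Z) = {}

{}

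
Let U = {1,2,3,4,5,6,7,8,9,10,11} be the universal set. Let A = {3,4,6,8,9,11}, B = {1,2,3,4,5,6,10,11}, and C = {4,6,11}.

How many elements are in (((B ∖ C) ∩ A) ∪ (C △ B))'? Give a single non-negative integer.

B ∖ C = {1,2,3,5,10}
(B ∖ C) ∩ A = {3}
C △ B = {1,2,3,5,10}
((B ∖ C) ∩ A) ∪ (C △ B) = {1,2,3,5,10}
(((B ∖ C) ∩ A) ∪ (C △ B))' = {4,6,7,8,9,11}
|(((B ∖ C) ∩ A) ∪ (C △ B))'| = 6

6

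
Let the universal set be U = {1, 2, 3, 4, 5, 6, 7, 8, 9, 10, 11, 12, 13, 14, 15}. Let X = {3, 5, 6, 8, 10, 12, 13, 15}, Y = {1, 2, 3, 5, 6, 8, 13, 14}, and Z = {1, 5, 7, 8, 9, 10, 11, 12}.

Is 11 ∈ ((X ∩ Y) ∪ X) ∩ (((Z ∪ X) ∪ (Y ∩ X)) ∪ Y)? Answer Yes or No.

No

11 ∉ X and 11 ∉ Y, so 11 ∉ X ∩ Y
11 ∉ (X ∩ Y) and 11 ∉ X, so 11 ∉ (X ∩ Y) ∪ X
11 ∈ Z and 11 ∉ X, so 11 ∈ Z ∪ X
11 ∉ Y and 11 ∉ X, so 11 ∉ Y ∩ X
11 ∈ (Z ∪ X) and 11 ∉ (Y ∩ X), so 11 ∈ (Z ∪ X) ∪ (Y ∩ X)
11 ∈ ((Z ∪ X) ∪ (Y ∩ X)) and 11 ∉ Y, so 11 ∈ ((Z ∪ X) ∪ (Y ∩ X)) ∪ Y
11 ∉ ((X ∩ Y) ∪ X) and 11 ∈ (((Z ∪ X) ∪ (Y ∩ X)) ∪ Y), so 11 ∉ ((X ∩ Y) ∪ X) ∩ (((Z ∪ X) ∪ (Y ∩ X)) ∪ Y)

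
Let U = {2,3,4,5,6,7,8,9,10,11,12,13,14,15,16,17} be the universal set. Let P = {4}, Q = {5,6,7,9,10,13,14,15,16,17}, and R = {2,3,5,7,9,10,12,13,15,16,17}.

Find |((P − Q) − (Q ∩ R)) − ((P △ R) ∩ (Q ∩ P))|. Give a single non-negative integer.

P − Q = {4}
Q ∩ R = {5,7,9,10,13,15,16,17}
(P − Q) − (Q ∩ R) = {4}
P △ R = {2,3,4,5,7,9,10,12,13,15,16,17}
Q ∩ P = {}
(P △ R) ∩ (Q ∩ P) = {}
((P − Q) − (Q ∩ R)) − ((P △ R) ∩ (Q ∩ P)) = {4}
|((P − Q) − (Q ∩ R)) − ((P △ R) ∩ (Q ∩ P))| = 1

1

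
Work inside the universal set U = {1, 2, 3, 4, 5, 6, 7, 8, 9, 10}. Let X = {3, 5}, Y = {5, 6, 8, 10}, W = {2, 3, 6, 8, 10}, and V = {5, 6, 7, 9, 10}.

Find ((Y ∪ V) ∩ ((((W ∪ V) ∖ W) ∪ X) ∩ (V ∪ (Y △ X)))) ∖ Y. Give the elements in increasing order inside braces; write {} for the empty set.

Y ∪ V = {5, 6, 7, 8, 9, 10}
W ∪ V = {2, 3, 5, 6, 7, 8, 9, 10}
(W ∪ V) ∖ W = {5, 7, 9}
((W ∪ V) ∖ W) ∪ X = {3, 5, 7, 9}
Y △ X = {3, 6, 8, 10}
V ∪ (Y △ X) = {3, 5, 6, 7, 8, 9, 10}
(((W ∪ V) ∖ W) ∪ X) ∩ (V ∪ (Y △ X)) = {3, 5, 7, 9}
(Y ∪ V) ∩ ((((W ∪ V) ∖ W) ∪ X) ∩ (V ∪ (Y △ X))) = {5, 7, 9}
((Y ∪ V) ∩ ((((W ∪ V) ∖ W) ∪ X) ∩ (V ∪ (Y △ X)))) ∖ Y = {7, 9}

{7, 9}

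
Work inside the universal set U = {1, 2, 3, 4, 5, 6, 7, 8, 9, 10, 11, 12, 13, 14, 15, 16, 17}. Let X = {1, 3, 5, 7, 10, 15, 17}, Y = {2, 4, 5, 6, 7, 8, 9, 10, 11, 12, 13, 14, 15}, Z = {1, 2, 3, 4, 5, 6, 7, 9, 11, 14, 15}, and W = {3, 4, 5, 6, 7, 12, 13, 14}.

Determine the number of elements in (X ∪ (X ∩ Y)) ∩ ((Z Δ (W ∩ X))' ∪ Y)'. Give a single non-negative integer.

X ∩ Y = {5, 7, 10, 15}
X ∪ (X ∩ Y) = {1, 3, 5, 7, 10, 15, 17}
W ∩ X = {3, 5, 7}
Z Δ (W ∩ X) = {1, 2, 4, 6, 9, 11, 14, 15}
(Z Δ (W ∩ X))' = {3, 5, 7, 8, 10, 12, 13, 16, 17}
(Z Δ (W ∩ X))' ∪ Y = {2, 3, 4, 5, 6, 7, 8, 9, 10, 11, 12, 13, 14, 15, 16, 17}
((Z Δ (W ∩ X))' ∪ Y)' = {1}
(X ∪ (X ∩ Y)) ∩ ((Z Δ (W ∩ X))' ∪ Y)' = {1}
|(X ∪ (X ∩ Y)) ∩ ((Z Δ (W ∩ X))' ∪ Y)'| = 1

1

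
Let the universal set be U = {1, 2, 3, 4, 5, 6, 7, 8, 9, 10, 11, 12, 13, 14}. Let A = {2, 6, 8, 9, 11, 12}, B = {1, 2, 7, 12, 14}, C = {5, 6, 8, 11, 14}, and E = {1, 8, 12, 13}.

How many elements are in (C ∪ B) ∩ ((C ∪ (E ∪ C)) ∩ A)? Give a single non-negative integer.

4

C ∪ B = {1, 2, 5, 6, 7, 8, 11, 12, 14}
E ∪ C = {1, 5, 6, 8, 11, 12, 13, 14}
C ∪ (E ∪ C) = {1, 5, 6, 8, 11, 12, 13, 14}
(C ∪ (E ∪ C)) ∩ A = {6, 8, 11, 12}
(C ∪ B) ∩ ((C ∪ (E ∪ C)) ∩ A) = {6, 8, 11, 12}
|(C ∪ B) ∩ ((C ∪ (E ∪ C)) ∩ A)| = 4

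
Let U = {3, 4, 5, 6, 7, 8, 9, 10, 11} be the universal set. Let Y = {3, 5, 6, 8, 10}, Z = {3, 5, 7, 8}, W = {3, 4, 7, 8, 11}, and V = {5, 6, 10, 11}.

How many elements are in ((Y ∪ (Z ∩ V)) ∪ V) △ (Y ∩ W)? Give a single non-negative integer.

4

Z ∩ V = {5}
Y ∪ (Z ∩ V) = {3, 5, 6, 8, 10}
(Y ∪ (Z ∩ V)) ∪ V = {3, 5, 6, 8, 10, 11}
Y ∩ W = {3, 8}
((Y ∪ (Z ∩ V)) ∪ V) △ (Y ∩ W) = {5, 6, 10, 11}
|((Y ∪ (Z ∩ V)) ∪ V) △ (Y ∩ W)| = 4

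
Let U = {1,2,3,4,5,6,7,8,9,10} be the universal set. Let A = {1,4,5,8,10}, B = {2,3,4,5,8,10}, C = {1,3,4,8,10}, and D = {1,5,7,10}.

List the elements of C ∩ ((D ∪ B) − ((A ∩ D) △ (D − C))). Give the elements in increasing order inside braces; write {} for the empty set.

D ∪ B = {1,2,3,4,5,7,8,10}
A ∩ D = {1,5,10}
D − C = {5,7}
(A ∩ D) △ (D − C) = {1,7,10}
(D ∪ B) − ((A ∩ D) △ (D − C)) = {2,3,4,5,8}
C ∩ ((D ∪ B) − ((A ∩ D) △ (D − C))) = {3,4,8}

{3,4,8}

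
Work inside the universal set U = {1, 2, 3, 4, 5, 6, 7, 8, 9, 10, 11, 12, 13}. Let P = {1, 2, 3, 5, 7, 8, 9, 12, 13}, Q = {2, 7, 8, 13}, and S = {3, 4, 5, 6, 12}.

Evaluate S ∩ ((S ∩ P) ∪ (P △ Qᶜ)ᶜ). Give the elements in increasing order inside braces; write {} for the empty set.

{3, 5, 12}

S ∩ P = {3, 5, 12}
Qᶜ = {1, 3, 4, 5, 6, 9, 10, 11, 12}
P △ Qᶜ = {2, 4, 6, 7, 8, 10, 11, 13}
(P △ Qᶜ)ᶜ = {1, 3, 5, 9, 12}
(S ∩ P) ∪ (P △ Qᶜ)ᶜ = {1, 3, 5, 9, 12}
S ∩ ((S ∩ P) ∪ (P △ Qᶜ)ᶜ) = {3, 5, 12}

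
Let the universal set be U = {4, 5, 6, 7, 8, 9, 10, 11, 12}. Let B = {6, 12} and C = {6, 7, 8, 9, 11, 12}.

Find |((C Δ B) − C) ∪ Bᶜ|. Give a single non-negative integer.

C Δ B = {7, 8, 9, 11}
(C Δ B) − C = {}
Bᶜ = {4, 5, 7, 8, 9, 10, 11}
((C Δ B) − C) ∪ Bᶜ = {4, 5, 7, 8, 9, 10, 11}
|((C Δ B) − C) ∪ Bᶜ| = 7

7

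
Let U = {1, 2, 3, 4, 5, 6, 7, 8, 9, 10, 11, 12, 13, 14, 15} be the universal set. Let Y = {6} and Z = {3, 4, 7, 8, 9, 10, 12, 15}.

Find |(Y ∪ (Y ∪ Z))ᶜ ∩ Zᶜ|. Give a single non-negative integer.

Y ∪ Z = {3, 4, 6, 7, 8, 9, 10, 12, 15}
Y ∪ (Y ∪ Z) = {3, 4, 6, 7, 8, 9, 10, 12, 15}
(Y ∪ (Y ∪ Z))ᶜ = {1, 2, 5, 11, 13, 14}
Zᶜ = {1, 2, 5, 6, 11, 13, 14}
(Y ∪ (Y ∪ Z))ᶜ ∩ Zᶜ = {1, 2, 5, 11, 13, 14}
|(Y ∪ (Y ∪ Z))ᶜ ∩ Zᶜ| = 6

6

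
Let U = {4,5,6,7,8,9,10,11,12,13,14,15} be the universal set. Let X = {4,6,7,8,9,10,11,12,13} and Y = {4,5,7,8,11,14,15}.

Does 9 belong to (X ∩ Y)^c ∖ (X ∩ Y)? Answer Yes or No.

Yes

9 ∈ X and 9 ∉ Y, so 9 ∉ X ∩ Y
9 ∈ (X ∩ Y)^c since 9 ∉ (X ∩ Y)
9 ∈ X and 9 ∉ Y, so 9 ∉ X ∩ Y
9 ∈ (X ∩ Y)^c and 9 ∉ (X ∩ Y), so 9 ∈ (X ∩ Y)^c ∖ (X ∩ Y)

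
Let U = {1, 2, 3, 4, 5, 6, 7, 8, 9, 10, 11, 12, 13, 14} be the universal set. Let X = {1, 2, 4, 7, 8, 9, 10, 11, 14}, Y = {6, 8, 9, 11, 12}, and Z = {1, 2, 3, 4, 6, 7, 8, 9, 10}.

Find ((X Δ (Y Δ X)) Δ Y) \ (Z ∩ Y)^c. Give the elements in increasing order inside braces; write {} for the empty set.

Y Δ X = {1, 2, 4, 6, 7, 10, 12, 14}
X Δ (Y Δ X) = {6, 8, 9, 11, 12}
(X Δ (Y Δ X)) Δ Y = {}
Z ∩ Y = {6, 8, 9}
(Z ∩ Y)^c = {1, 2, 3, 4, 5, 7, 10, 11, 12, 13, 14}
((X Δ (Y Δ X)) Δ Y) \ (Z ∩ Y)^c = {}

{}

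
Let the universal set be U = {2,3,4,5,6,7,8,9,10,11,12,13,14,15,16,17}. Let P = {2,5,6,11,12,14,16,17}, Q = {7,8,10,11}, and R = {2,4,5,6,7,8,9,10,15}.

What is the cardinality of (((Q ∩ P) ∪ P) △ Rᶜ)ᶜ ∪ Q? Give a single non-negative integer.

Q ∩ P = {11}
(Q ∩ P) ∪ P = {2,5,6,11,12,14,16,17}
Rᶜ = {3,11,12,13,14,16,17}
((Q ∩ P) ∪ P) △ Rᶜ = {2,3,5,6,13}
(((Q ∩ P) ∪ P) △ Rᶜ)ᶜ = {4,7,8,9,10,11,12,14,15,16,17}
(((Q ∩ P) ∪ P) △ Rᶜ)ᶜ ∪ Q = {4,7,8,9,10,11,12,14,15,16,17}
|(((Q ∩ P) ∪ P) △ Rᶜ)ᶜ ∪ Q| = 11

11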